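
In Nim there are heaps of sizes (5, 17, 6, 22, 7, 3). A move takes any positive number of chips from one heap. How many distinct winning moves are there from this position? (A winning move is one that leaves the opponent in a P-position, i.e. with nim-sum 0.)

0

Nim-sum: 5 ⊕ 17 ⊕ 6 ⊕ 22 ⊕ 7 ⊕ 3 = 0.
The nim-sum is already 0, so every move leaves a nonzero nim-sum — there are no winning moves.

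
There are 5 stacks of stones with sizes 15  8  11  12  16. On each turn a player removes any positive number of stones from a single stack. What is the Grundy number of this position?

Write each in binary and XOR column by column:
  01111  (15)
  01000  (8)
  01011  (11)
  01100  (12)
  10000  (16)
  -----
  10000  (16)

16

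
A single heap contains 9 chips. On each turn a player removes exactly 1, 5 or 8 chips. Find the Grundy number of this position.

Compute g(0), g(1), … for moves {1, 5, 8}:
k:     0  1  2  3  4  5  6  7  8  9
g(k):  0  1  0  1  0  1  0  1  2  3
So g(9) = 3.

3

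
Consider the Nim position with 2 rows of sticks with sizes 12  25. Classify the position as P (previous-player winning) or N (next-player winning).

N-position

Write each in binary and XOR column by column:
  01100  (12)
  11001  (25)
  -----
  10101  (21)
The nim-sum is 21 ≠ 0, so this is an N-position: the player to move can win.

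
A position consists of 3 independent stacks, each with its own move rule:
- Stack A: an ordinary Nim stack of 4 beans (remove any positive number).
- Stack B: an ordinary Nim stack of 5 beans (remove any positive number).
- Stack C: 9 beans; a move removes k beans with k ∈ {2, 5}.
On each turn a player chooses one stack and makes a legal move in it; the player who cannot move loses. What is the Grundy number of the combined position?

Stack A is a plain Nim stack of size 4, so its Grundy value is 4.
Stack B is a plain Nim stack of size 5, so its Grundy value is 5.
For stack C, compute g(0), g(1), … with moves {2, 5}:
k:     0  1  2  3  4  5  6  7  8  9
g(k):  0  0  1  1  0  2  1  0  0  1
So g(9) = 1.
The value of a disjunctive sum is the nim-sum of the parts.
Combined value = 4 ⊕ 5 ⊕ 1 = 0.

0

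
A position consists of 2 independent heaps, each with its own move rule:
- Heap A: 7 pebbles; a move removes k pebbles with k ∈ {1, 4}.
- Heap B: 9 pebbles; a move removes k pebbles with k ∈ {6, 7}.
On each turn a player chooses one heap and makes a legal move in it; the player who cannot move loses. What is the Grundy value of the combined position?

1

Grundy values for heap A (subtraction set {1, 4}):
k:     0  1  2  3  4  5  6  7
g(k):  0  1  0  1  2  0  1  0
So g(7) = 0.
Build the Grundy sequence for heap B with g(k) = mex{g(k−s) : s ∈ {6, 7}, s ≤ k}:
k:     0  1  2  3  4  5  6  7  8  9
g(k):  0  0  0  0  0  0  1  1  1  1
So g(9) = 1.
By the Sprague-Grundy theorem, the Grundy value of a sum of independent games is the XOR of the component values.
Combined value = 0 XOR 1 = 1.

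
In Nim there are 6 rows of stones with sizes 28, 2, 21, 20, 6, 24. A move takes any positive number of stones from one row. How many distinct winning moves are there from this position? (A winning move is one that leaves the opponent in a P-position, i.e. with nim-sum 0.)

1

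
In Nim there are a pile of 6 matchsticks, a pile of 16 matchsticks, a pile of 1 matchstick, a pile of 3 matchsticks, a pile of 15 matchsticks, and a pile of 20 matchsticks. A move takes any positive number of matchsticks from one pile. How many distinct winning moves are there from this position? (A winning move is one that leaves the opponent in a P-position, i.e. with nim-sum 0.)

1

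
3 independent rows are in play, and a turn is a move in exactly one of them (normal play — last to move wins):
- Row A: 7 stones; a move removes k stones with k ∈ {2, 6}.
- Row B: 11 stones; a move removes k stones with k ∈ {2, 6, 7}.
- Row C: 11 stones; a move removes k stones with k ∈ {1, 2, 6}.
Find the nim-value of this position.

For row A, compute g(0), g(1), … with moves {2, 6}:
k:     0  1  2  3  4  5  6  7
g(k):  0  0  1  1  0  0  1  1
So g(7) = 1.
For row B, compute g(0), g(1), … with moves {2, 6, 7}:
g(0) = mex{} = 0
g(1) = mex{} = 0
g(2) = mex{0} = 1
g(3) = mex{0} = 1
g(4) = mex{1} = 0
g(5) = mex{1} = 0
g(6) = mex{0} = 1
g(7) = mex{0} = 1
g(8) = mex{0,1} = 2
g(9) = mex{1} = 0
g(10) = mex{0,1,2} = 3
g(11) = mex{0} = 1
So g(11) = 1.
Build the Grundy sequence for row C with g(k) = mex{g(k−s) : s ∈ {1, 2, 6}, s ≤ k}:
k:     0  1  2  3  4  5  6  7  8  9 10 11
g(k):  0  1  2  0  1  2  3  0  1  2  0  1
So g(11) = 1.
The value of a disjunctive sum is the nim-sum of the parts.
Combined value = 1 ⊕ 1 ⊕ 1 = 1.

1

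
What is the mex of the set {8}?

0 is not in the set, so the mex is 0.

0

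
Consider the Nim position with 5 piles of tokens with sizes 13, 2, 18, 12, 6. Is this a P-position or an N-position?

N-position

Write each in binary and XOR column by column:
  01101  (13)
  00010  (2)
  10010  (18)
  01100  (12)
  00110  (6)
  -----
  10111  (23)
The nim-sum is 23 ≠ 0, so this is an N-position: the player to move can win.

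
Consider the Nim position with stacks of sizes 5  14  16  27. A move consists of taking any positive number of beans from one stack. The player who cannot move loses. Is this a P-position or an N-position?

P-position

Compute the nim-sum pairwise:
5 XOR 14 = 11
11 XOR 16 = 27
27 XOR 27 = 0
The nim-sum is 0, so this is a P-position: the player to move is in a losing position under optimal play.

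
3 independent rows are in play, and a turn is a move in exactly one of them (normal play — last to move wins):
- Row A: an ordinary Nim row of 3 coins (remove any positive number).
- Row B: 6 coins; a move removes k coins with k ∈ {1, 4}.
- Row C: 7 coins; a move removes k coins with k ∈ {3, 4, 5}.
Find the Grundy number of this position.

Row A is a plain Nim row of size 3, so its Grundy value is 3.
For row B, compute g(0), g(1), … with moves {1, 4}:
g(0) = mex{} = 0
g(1) = mex{0} = 1
g(2) = mex{1} = 0
g(3) = mex{0} = 1
g(4) = mex{0,1} = 2
g(5) = mex{1,2} = 0
g(6) = mex{0} = 1
So g(6) = 1.
Build the Grundy sequence for row C with g(k) = mex{g(k−s) : s ∈ {3, 4, 5}, s ≤ k}:
g(0) = mex{} = 0
g(1) = mex{} = 0
g(2) = mex{} = 0
g(3) = mex{0} = 1
g(4) = mex{0} = 1
g(5) = mex{0} = 1
g(6) = mex{0,1} = 2
g(7) = mex{0,1} = 2
So g(7) = 2.
The value of a disjunctive sum is the nim-sum of the parts.
Combined value = 3 XOR 1 XOR 2 = 0.

0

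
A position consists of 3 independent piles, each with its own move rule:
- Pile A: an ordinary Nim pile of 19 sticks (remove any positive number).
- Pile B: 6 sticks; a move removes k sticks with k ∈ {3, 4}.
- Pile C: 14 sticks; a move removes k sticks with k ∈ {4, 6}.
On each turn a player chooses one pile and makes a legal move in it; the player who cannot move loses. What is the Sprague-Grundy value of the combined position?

Pile A is a plain Nim pile of size 19, so its Grundy value is 19.
Build the Grundy sequence for pile B with g(k) = mex{g(k−s) : s ∈ {3, 4}, s ≤ k}:
g(0) = mex{} = 0
g(1) = mex{} = 0
g(2) = mex{} = 0
g(3) = mex{0} = 1
g(4) = mex{0} = 1
g(5) = mex{0} = 1
g(6) = mex{0,1} = 2
So g(6) = 2.
For pile C, compute g(0), g(1), … with moves {4, 6}:
g(0) = mex{} = 0
g(1) = mex{} = 0
g(2) = mex{} = 0
g(3) = mex{} = 0
g(4) = mex{0} = 1
g(5) = mex{0} = 1
g(6) = mex{0} = 1
g(7) = mex{0} = 1
g(8) = mex{0,1} = 2
g(9) = mex{0,1} = 2
g(10) = mex{1} = 0
g(11) = mex{1} = 0
g(12) = mex{1,2} = 0
g(13) = mex{1,2} = 0
g(14) = mex{0,2} = 1
So g(14) = 1.
By the Sprague-Grundy theorem, the Grundy value of a sum of independent games is the XOR of the component values.
Combined value = 19 XOR 2 XOR 1 = 16.

16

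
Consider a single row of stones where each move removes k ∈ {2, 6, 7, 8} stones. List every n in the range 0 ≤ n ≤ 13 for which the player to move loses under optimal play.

0, 1, 4, 5

Grundy values for subtraction set {2, 6, 7, 8}:
k:     0  1  2  3  4  5  6  7  8  9 10 11 12 13
g(k):  0  0  1  1  0  0  1  1  2  2  3  3  2  2
The P-positions (g = 0) in 0..13 are 0, 1, 4, 5.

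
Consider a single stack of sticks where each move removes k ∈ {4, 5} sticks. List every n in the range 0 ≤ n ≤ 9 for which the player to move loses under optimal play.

0, 1, 2, 3, 9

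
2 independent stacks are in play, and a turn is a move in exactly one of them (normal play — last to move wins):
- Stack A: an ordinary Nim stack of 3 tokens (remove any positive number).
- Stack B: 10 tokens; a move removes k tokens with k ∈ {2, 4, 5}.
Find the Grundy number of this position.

2

Stack A is a plain Nim stack of size 3, so its Grundy value is 3.
For stack B, compute g(0), g(1), … with moves {2, 4, 5}:
g(0) = mex{} = 0
g(1) = mex{} = 0
g(2) = mex{0} = 1
g(3) = mex{0} = 1
g(4) = mex{0,1} = 2
g(5) = mex{0,1} = 2
g(6) = mex{0,1,2} = 3
g(7) = mex{1,2} = 0
g(8) = mex{1,2,3} = 0
g(9) = mex{0,2} = 1
g(10) = mex{0,2,3} = 1
So g(10) = 1.
By the Sprague-Grundy theorem, the Grundy value of a sum of independent games is the XOR of the component values.
Combined value = 3 ⊕ 1 = 2.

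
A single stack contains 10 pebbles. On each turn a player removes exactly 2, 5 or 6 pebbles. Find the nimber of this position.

1

Grundy values for subtraction set {2, 5, 6}:
k:     0  1  2  3  4  5  6  7  8  9 10
g(k):  0  0  1  1  0  2  1  3  0  2  1
So g(10) = 1.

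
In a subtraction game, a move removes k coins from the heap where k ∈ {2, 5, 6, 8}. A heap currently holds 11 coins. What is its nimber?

0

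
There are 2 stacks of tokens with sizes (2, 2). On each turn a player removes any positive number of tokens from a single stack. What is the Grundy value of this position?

0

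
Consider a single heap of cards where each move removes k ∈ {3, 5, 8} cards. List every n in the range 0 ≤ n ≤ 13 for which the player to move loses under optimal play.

Build the Grundy sequence with g(k) = mex{g(k−s) : s ∈ {3, 5, 8}, s ≤ k}:
g(0) = mex{} = 0
g(1) = mex{} = 0
g(2) = mex{} = 0
g(3) = mex{0} = 1
g(4) = mex{0} = 1
g(5) = mex{0} = 1
g(6) = mex{0,1} = 2
g(7) = mex{0,1} = 2
g(8) = mex{0,1} = 2
g(9) = mex{0,1,2} = 3
g(10) = mex{0,1,2} = 3
g(11) = mex{1,2} = 0
g(12) = mex{1,2,3} = 0
g(13) = mex{1,2,3} = 0
The P-positions (g = 0) in 0..13 are 0, 1, 2, 11, 12, 13.

0, 1, 2, 11, 12, 13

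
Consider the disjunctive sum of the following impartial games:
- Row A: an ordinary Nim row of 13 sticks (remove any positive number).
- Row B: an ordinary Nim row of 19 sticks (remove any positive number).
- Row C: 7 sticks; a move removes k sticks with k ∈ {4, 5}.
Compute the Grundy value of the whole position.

31

Row A is a plain Nim row of size 13, so its Grundy value is 13.
Row B is a plain Nim row of size 19, so its Grundy value is 19.
Build the Grundy sequence for row C with g(k) = mex{g(k−s) : s ∈ {4, 5}, s ≤ k}:
g(0) = mex{} = 0
g(1) = mex{} = 0
g(2) = mex{} = 0
g(3) = mex{} = 0
g(4) = mex{0} = 1
g(5) = mex{0} = 1
g(6) = mex{0} = 1
g(7) = mex{0} = 1
So g(7) = 1.
By the Sprague-Grundy theorem, the Grundy value of a sum of independent games is the XOR of the component values.
Combined value = 13 XOR 19 XOR 1 = 31.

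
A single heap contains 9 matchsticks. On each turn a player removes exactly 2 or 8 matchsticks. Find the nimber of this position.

2

Grundy values for subtraction set {2, 8}:
k:     0  1  2  3  4  5  6  7  8  9
g(k):  0  0  1  1  0  0  1  1  2  2
So g(9) = 2.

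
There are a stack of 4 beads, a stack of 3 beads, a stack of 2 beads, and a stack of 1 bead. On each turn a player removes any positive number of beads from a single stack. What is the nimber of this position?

4

Bitwise XOR of the heap sizes:
  100  (4)
  011  (3)
  010  (2)
  001  (1)
  ---
  100  (4)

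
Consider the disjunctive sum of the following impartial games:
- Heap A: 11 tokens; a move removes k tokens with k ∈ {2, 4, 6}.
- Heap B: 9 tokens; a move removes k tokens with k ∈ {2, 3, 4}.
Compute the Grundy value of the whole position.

For heap A, compute g(0), g(1), … with moves {2, 4, 6}:
g(0) = mex{} = 0
g(1) = mex{} = 0
g(2) = mex{0} = 1
g(3) = mex{0} = 1
g(4) = mex{0,1} = 2
g(5) = mex{0,1} = 2
g(6) = mex{0,1,2} = 3
g(7) = mex{0,1,2} = 3
g(8) = mex{1,2,3} = 0
g(9) = mex{1,2,3} = 0
g(10) = mex{0,2,3} = 1
g(11) = mex{0,2,3} = 1
So g(11) = 1.
Grundy values for heap B (subtraction set {2, 3, 4}):
g(0) = mex{} = 0
g(1) = mex{} = 0
g(2) = mex{0} = 1
g(3) = mex{0} = 1
g(4) = mex{0,1} = 2
g(5) = mex{0,1} = 2
g(6) = mex{1,2} = 0
g(7) = mex{1,2} = 0
g(8) = mex{0,2} = 1
g(9) = mex{0,2} = 1
So g(9) = 1.
The value of a disjunctive sum is the nim-sum of the parts.
Combined value = 1 XOR 1 = 0.

0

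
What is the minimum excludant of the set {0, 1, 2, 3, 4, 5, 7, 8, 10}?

6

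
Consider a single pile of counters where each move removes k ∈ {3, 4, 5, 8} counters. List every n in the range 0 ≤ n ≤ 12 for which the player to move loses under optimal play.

0, 1, 2, 11, 12

Grundy values for subtraction set {3, 4, 5, 8}:
k:     0  1  2  3  4  5  6  7  8  9 10 11 12
g(k):  0  0  0  1  1  1  2  2  2  3  3  0  0
The P-positions (g = 0) in 0..12 are 0, 1, 2, 11, 12.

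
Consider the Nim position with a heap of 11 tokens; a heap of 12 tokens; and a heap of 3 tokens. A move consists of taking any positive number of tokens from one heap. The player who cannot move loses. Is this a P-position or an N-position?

N-position

Compute the nim-sum pairwise:
11 ^ 12 = 7
7 ^ 3 = 4
The nim-sum is 4 ≠ 0, so this is an N-position: the player to move can win.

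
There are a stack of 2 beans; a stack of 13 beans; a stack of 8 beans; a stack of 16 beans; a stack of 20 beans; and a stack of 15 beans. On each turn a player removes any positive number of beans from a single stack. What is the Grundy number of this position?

Nim-sum: 2 XOR 13 XOR 8 XOR 16 XOR 20 XOR 15 = 12.

12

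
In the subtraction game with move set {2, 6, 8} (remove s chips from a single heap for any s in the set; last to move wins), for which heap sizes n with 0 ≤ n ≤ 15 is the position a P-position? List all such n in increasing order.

0, 1, 4, 5, 14, 15

Build the Grundy sequence with g(k) = mex{g(k−s) : s ∈ {2, 6, 8}, s ≤ k}:
k:     0  1  2  3  4  5  6  7  8  9 10 11 12 13 14 15
g(k):  0  0  1  1  0  0  1  1  2  2  3  3  2  2  0  0
The P-positions (g = 0) in 0..15 are 0, 1, 4, 5, 14, 15.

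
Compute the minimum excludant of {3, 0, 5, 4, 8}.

1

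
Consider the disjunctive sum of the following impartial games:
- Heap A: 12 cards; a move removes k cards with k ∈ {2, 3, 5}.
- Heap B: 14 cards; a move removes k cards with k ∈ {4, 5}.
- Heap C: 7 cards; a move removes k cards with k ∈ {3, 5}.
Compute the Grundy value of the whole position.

Grundy values for heap A (subtraction set {2, 3, 5}):
k:     0  1  2  3  4  5  6  7  8  9 10 11 12
g(k):  0  0  1  1  2  2  3  0  0  1  1  2  2
So g(12) = 2.
Build the Grundy sequence for heap B with g(k) = mex{g(k−s) : s ∈ {4, 5}, s ≤ k}:
k:     0  1  2  3  4  5  6  7  8  9 10 11 12 13 14
g(k):  0  0  0  0  1  1  1  1  2  0  0  0  0  1  1
So g(14) = 1.
Grundy values for heap C (subtraction set {3, 5}):
k:     0  1  2  3  4  5  6  7
g(k):  0  0  0  1  1  1  2  2
So g(7) = 2.
The value of a disjunctive sum is the nim-sum of the parts.
Combined value = 2 XOR 1 XOR 2 = 1.

1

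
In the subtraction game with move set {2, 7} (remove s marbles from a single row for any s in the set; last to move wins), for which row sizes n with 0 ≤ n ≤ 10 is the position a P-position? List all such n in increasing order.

Compute g(0), g(1), … for moves {2, 7}:
k:     0  1  2  3  4  5  6  7  8  9 10
g(k):  0  0  1  1  0  0  1  1  2  0  0
The P-positions (g = 0) in 0..10 are 0, 1, 4, 5, 9, 10.

0, 1, 4, 5, 9, 10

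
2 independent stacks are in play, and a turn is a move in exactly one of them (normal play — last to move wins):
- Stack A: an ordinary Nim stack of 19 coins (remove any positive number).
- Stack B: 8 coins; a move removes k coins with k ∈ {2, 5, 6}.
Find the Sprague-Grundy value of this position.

Stack A is a plain Nim stack of size 19, so its Grundy value is 19.
For stack B, compute g(0), g(1), … with moves {2, 5, 6}:
k:     0  1  2  3  4  5  6  7  8
g(k):  0  0  1  1  0  2  1  3  0
So g(8) = 0.
The value of a disjunctive sum is the nim-sum of the parts.
Combined value = 19 ⊕ 0 = 19.

19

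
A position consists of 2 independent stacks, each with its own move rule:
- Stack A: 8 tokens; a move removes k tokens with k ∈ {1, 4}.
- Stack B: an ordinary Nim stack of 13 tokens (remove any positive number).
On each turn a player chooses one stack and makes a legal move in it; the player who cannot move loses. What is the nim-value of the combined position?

12

For stack A, compute g(0), g(1), … with moves {1, 4}:
g(0) = mex{} = 0
g(1) = mex{0} = 1
g(2) = mex{1} = 0
g(3) = mex{0} = 1
g(4) = mex{0,1} = 2
g(5) = mex{1,2} = 0
g(6) = mex{0} = 1
g(7) = mex{1} = 0
g(8) = mex{0,2} = 1
So g(8) = 1.
Stack B is a plain Nim stack of size 13, so its Grundy value is 13.
The value of a disjunctive sum is the nim-sum of the parts.
Combined value = 1 XOR 13 = 12.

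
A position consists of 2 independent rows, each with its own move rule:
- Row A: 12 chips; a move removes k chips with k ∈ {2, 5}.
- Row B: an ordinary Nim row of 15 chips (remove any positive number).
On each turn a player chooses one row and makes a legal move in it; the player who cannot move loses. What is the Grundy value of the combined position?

13

For row A, compute g(0), g(1), … with moves {2, 5}:
g(0) = mex{} = 0
g(1) = mex{} = 0
g(2) = mex{0} = 1
g(3) = mex{0} = 1
g(4) = mex{1} = 0
g(5) = mex{0,1} = 2
g(6) = mex{0} = 1
g(7) = mex{1,2} = 0
g(8) = mex{1} = 0
g(9) = mex{0} = 1
g(10) = mex{0,2} = 1
g(11) = mex{1} = 0
g(12) = mex{0,1} = 2
So g(12) = 2.
Row B is a plain Nim row of size 15, so its Grundy value is 15.
By the Sprague-Grundy theorem, the Grundy value of a sum of independent games is the XOR of the component values.
Combined value = 2 XOR 15 = 13.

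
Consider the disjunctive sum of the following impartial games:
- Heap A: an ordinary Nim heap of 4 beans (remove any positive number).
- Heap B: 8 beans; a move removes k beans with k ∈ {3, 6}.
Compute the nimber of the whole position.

Heap A is a plain Nim heap of size 4, so its Grundy value is 4.
For heap B, compute g(0), g(1), … with moves {3, 6}:
g(0) = mex{} = 0
g(1) = mex{} = 0
g(2) = mex{} = 0
g(3) = mex{0} = 1
g(4) = mex{0} = 1
g(5) = mex{0} = 1
g(6) = mex{0,1} = 2
g(7) = mex{0,1} = 2
g(8) = mex{0,1} = 2
So g(8) = 2.
The value of a disjunctive sum is the nim-sum of the parts.
Combined value = 4 XOR 2 = 6.

6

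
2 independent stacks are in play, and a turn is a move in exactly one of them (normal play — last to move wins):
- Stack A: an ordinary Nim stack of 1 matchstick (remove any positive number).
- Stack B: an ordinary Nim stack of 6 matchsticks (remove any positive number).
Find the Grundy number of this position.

Stack A is a plain Nim stack of size 1, so its Grundy value is 1.
Stack B is a plain Nim stack of size 6, so its Grundy value is 6.
By the Sprague-Grundy theorem, the Grundy value of a sum of independent games is the XOR of the component values.
Combined value = 1 XOR 6 = 7.

7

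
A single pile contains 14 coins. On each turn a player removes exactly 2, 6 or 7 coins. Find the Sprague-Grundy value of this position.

Compute g(0), g(1), … for moves {2, 6, 7}:
g(0) = mex{} = 0
g(1) = mex{} = 0
g(2) = mex{0} = 1
g(3) = mex{0} = 1
g(4) = mex{1} = 0
g(5) = mex{1} = 0
g(6) = mex{0} = 1
g(7) = mex{0} = 1
g(8) = mex{0,1} = 2
g(9) = mex{1} = 0
g(10) = mex{0,1,2} = 3
g(11) = mex{0} = 1
g(12) = mex{0,1,3} = 2
g(13) = mex{1} = 0
g(14) = mex{1,2} = 0
So g(14) = 0.

0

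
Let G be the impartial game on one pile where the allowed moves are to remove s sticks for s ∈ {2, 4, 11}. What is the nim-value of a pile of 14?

0

Compute g(0), g(1), … for moves {2, 4, 11}:
g(0) = mex{} = 0
g(1) = mex{} = 0
g(2) = mex{0} = 1
g(3) = mex{0} = 1
g(4) = mex{0,1} = 2
g(5) = mex{0,1} = 2
g(6) = mex{1,2} = 0
g(7) = mex{1,2} = 0
g(8) = mex{0,2} = 1
g(9) = mex{0,2} = 1
g(10) = mex{0,1} = 2
g(11) = mex{0,1} = 2
g(12) = mex{0,1,2} = 3
g(13) = mex{1,2} = 0
g(14) = mex{1,2,3} = 0
So g(14) = 0.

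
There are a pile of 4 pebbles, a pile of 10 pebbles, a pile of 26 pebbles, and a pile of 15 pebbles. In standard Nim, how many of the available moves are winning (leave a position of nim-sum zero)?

1

Bitwise XOR of the heap sizes:
  00100  (4)
  01010  (10)
  11010  (26)
  01111  (15)
  -----
  11011  (27)
The overall nim-sum is X = 27. A pile of size p has a winning move iff p XOR X < p (reduce it to p XOR X).
  4: 4 XOR 27 = 31 ≥ 4 — no move.
  10: 10 XOR 27 = 17 ≥ 10 — no move.
  26: 26 XOR 27 = 1 < 26 — winning move (to 1).
  15: 15 XOR 27 = 20 ≥ 15 — no move.
That gives 1 winning move.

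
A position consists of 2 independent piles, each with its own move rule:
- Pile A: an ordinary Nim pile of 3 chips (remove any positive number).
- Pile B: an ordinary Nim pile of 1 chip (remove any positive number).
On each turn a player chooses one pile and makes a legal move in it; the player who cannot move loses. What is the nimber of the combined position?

2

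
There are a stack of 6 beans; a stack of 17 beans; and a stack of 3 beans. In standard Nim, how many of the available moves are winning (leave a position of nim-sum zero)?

Nim-sum: 6 ⊕ 17 ⊕ 3 = 20.
The overall nim-sum is X = 20. A stack of size p has a winning move iff p XOR X < p (reduce it to p XOR X).
  6: 6 XOR 20 = 18 ≥ 6 — no move.
  17: 17 XOR 20 = 5 < 17 — winning move (to 5).
  3: 3 XOR 20 = 23 ≥ 3 — no move.
That gives 1 winning move.

1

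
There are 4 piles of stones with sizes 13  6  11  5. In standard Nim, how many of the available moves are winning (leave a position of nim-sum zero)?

In binary:
  1101  (13)
  0110  (6)
  1011  (11)
  0101  (5)
  ----
  0101  (5)
The overall nim-sum is X = 5. A pile of size p has a winning move iff p XOR X < p (reduce it to p XOR X).
  13: 13 XOR 5 = 8 < 13 — winning move (to 8).
  6: 6 XOR 5 = 3 < 6 — winning move (to 3).
  11: 11 XOR 5 = 14 ≥ 11 — no move.
  5: 5 XOR 5 = 0 < 5 — winning move (to 0).
That gives 3 winning moves.

3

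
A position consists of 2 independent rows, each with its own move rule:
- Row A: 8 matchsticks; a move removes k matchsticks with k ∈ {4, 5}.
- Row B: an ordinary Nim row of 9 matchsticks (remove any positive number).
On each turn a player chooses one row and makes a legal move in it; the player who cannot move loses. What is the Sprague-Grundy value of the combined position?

For row A, compute g(0), g(1), … with moves {4, 5}:
k:     0  1  2  3  4  5  6  7  8
g(k):  0  0  0  0  1  1  1  1  2
So g(8) = 2.
Row B is a plain Nim row of size 9, so its Grundy value is 9.
By the Sprague-Grundy theorem, the Grundy value of a sum of independent games is the XOR of the component values.
Combined value = 2 ⊕ 9 = 11.

11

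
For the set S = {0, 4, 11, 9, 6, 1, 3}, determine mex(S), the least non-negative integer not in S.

2

The values 0, 1 are all present; 2 is the first non-negative integer missing from the set.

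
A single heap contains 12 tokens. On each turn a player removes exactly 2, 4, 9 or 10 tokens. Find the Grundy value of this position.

Grundy values for subtraction set {2, 4, 9, 10}:
k:     0  1  2  3  4  5  6  7  8  9 10 11 12
g(k):  0  0  1  1  2  2  0  0  1  1  2  2  0
So g(12) = 0.

0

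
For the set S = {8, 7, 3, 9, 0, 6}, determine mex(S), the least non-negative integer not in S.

0 is in the set but 1 is not, so the mex is 1.

1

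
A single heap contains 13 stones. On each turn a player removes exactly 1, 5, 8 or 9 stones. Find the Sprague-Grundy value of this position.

Compute g(0), g(1), … for moves {1, 5, 8, 9}:
k:     0  1  2  3  4  5  6  7  8  9 10 11 12 13
g(k):  0  1  0  1  0  1  0  1  2  3  2  3  2  3
So g(13) = 3.

3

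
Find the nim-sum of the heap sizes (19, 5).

22

In binary:
  10011  (19)
  00101  (5)
  -----
  10110  (22)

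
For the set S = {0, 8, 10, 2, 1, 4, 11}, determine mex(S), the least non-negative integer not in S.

3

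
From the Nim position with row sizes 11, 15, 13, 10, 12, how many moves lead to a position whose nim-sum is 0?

Compute the nim-sum pairwise:
11 ^ 15 = 4
4 ^ 13 = 9
9 ^ 10 = 3
3 ^ 12 = 15
The overall nim-sum is X = 15. A row of size p has a winning move iff p XOR X < p (reduce it to p XOR X).
  11: 11 XOR 15 = 4 < 11 — winning move (to 4).
  15: 15 XOR 15 = 0 < 15 — winning move (to 0).
  13: 13 XOR 15 = 2 < 13 — winning move (to 2).
  10: 10 XOR 15 = 5 < 10 — winning move (to 5).
  12: 12 XOR 15 = 3 < 12 — winning move (to 3).
That gives 5 winning moves.

5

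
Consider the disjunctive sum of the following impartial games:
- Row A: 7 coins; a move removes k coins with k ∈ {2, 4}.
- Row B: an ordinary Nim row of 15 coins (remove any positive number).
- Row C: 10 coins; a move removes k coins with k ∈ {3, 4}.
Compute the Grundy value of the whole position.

Grundy values for row A (subtraction set {2, 4}):
g(0) = mex{} = 0
g(1) = mex{} = 0
g(2) = mex{0} = 1
g(3) = mex{0} = 1
g(4) = mex{0,1} = 2
g(5) = mex{0,1} = 2
g(6) = mex{1,2} = 0
g(7) = mex{1,2} = 0
So g(7) = 0.
Row B is a plain Nim row of size 15, so its Grundy value is 15.
For row C, compute g(0), g(1), … with moves {3, 4}:
g(0) = mex{} = 0
g(1) = mex{} = 0
g(2) = mex{} = 0
g(3) = mex{0} = 1
g(4) = mex{0} = 1
g(5) = mex{0} = 1
g(6) = mex{0,1} = 2
g(7) = mex{1} = 0
g(8) = mex{1} = 0
g(9) = mex{1,2} = 0
g(10) = mex{0,2} = 1
So g(10) = 1.
By the Sprague-Grundy theorem, the Grundy value of a sum of independent games is the XOR of the component values.
Combined value = 0 XOR 15 XOR 1 = 14.

14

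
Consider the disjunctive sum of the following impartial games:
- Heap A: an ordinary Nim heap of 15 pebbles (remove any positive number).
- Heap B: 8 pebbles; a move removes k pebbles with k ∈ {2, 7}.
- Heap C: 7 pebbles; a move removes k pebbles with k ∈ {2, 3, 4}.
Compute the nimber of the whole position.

13

Heap A is a plain Nim heap of size 15, so its Grundy value is 15.
For heap B, compute g(0), g(1), … with moves {2, 7}:
g(0) = mex{} = 0
g(1) = mex{} = 0
g(2) = mex{0} = 1
g(3) = mex{0} = 1
g(4) = mex{1} = 0
g(5) = mex{1} = 0
g(6) = mex{0} = 1
g(7) = mex{0} = 1
g(8) = mex{0,1} = 2
So g(8) = 2.
For heap C, compute g(0), g(1), … with moves {2, 3, 4}:
g(0) = mex{} = 0
g(1) = mex{} = 0
g(2) = mex{0} = 1
g(3) = mex{0} = 1
g(4) = mex{0,1} = 2
g(5) = mex{0,1} = 2
g(6) = mex{1,2} = 0
g(7) = mex{1,2} = 0
So g(7) = 0.
By the Sprague-Grundy theorem, the Grundy value of a sum of independent games is the XOR of the component values.
Combined value = 15 ⊕ 2 ⊕ 0 = 13.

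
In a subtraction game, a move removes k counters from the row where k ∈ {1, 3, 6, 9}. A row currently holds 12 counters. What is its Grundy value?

0

Build the Grundy sequence with g(k) = mex{g(k−s) : s ∈ {1, 3, 6, 9}, s ≤ k}:
g(0) = mex{} = 0
g(1) = mex{0} = 1
g(2) = mex{1} = 0
g(3) = mex{0} = 1
g(4) = mex{1} = 0
g(5) = mex{0} = 1
g(6) = mex{0,1} = 2
g(7) = mex{0,1,2} = 3
g(8) = mex{0,1,3} = 2
g(9) = mex{0,1,2} = 3
g(10) = mex{0,1,3} = 2
g(11) = mex{0,1,2} = 3
g(12) = mex{1,2,3} = 0
So g(12) = 0.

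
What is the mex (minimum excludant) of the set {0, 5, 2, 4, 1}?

The values 0, 1, 2 are all present; 3 is the first non-negative integer missing from the set.

3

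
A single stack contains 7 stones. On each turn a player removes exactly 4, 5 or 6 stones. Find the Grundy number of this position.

1

Compute g(0), g(1), … for moves {4, 5, 6}:
g(0) = mex{} = 0
g(1) = mex{} = 0
g(2) = mex{} = 0
g(3) = mex{} = 0
g(4) = mex{0} = 1
g(5) = mex{0} = 1
g(6) = mex{0} = 1
g(7) = mex{0} = 1
So g(7) = 1.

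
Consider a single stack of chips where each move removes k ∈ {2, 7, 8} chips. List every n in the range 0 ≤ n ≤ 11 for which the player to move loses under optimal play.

Grundy values for subtraction set {2, 7, 8}:
g(0) = mex{} = 0
g(1) = mex{} = 0
g(2) = mex{0} = 1
g(3) = mex{0} = 1
g(4) = mex{1} = 0
g(5) = mex{1} = 0
g(6) = mex{0} = 1
g(7) = mex{0} = 1
g(8) = mex{0,1} = 2
g(9) = mex{0,1} = 2
g(10) = mex{1,2} = 0
g(11) = mex{0,1,2} = 3
The P-positions (g = 0) in 0..11 are 0, 1, 4, 5, 10.

0, 1, 4, 5, 10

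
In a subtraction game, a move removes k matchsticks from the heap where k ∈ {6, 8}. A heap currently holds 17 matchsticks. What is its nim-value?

0

Build the Grundy sequence with g(k) = mex{g(k−s) : s ∈ {6, 8}, s ≤ k}:
k:     0  1  2  3  4  5  6  7  8  9 10 11 12 13 14 15 16 17
g(k):  0  0  0  0  0  0  1  1  1  1  1  1  2  2  0  0  0  0
So g(17) = 0.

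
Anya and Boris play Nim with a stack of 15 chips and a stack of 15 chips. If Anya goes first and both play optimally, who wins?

Boris wins

Compute the nim-sum pairwise:
15 ^ 15 = 0
The nim-sum is 0, so this is a P-position: the player to move is in a losing position under optimal play; Anya is about to move from it and so loses — Boris wins.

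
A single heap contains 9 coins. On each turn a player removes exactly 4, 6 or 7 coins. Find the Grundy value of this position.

Build the Grundy sequence with g(k) = mex{g(k−s) : s ∈ {4, 6, 7}, s ≤ k}:
k:     0  1  2  3  4  5  6  7  8  9
g(k):  0  0  0  0  1  1  1  1  2  2
So g(9) = 2.

2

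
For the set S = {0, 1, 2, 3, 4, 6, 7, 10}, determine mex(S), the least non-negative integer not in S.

5

The values 0, 1, 2, 3, 4 are all present; 5 is the first non-negative integer missing from the set.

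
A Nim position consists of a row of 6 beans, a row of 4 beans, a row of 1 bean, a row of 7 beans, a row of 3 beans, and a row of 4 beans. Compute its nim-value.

Compute the nim-sum pairwise:
6 ⊕ 4 = 2
2 ⊕ 1 = 3
3 ⊕ 7 = 4
4 ⊕ 3 = 7
7 ⊕ 4 = 3

3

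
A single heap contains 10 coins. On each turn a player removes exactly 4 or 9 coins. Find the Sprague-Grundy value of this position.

2

Compute g(0), g(1), … for moves {4, 9}:
g(0) = mex{} = 0
g(1) = mex{} = 0
g(2) = mex{} = 0
g(3) = mex{} = 0
g(4) = mex{0} = 1
g(5) = mex{0} = 1
g(6) = mex{0} = 1
g(7) = mex{0} = 1
g(8) = mex{1} = 0
g(9) = mex{0,1} = 2
g(10) = mex{0,1} = 2
So g(10) = 2.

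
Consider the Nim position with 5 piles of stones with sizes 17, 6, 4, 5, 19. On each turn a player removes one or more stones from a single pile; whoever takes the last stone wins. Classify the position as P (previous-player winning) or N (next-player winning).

N-position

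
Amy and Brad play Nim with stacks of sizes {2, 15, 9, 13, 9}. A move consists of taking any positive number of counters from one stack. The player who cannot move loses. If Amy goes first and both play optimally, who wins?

Brad wins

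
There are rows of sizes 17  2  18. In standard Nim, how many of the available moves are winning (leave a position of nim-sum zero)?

1

Nim-sum: 17 XOR 2 XOR 18 = 1.
The overall nim-sum is X = 1. A row of size p has a winning move iff p XOR X < p (reduce it to p XOR X).
  17: 17 XOR 1 = 16 < 17 — winning move (to 16).
  2: 2 XOR 1 = 3 ≥ 2 — no move.
  18: 18 XOR 1 = 19 ≥ 18 — no move.
That gives 1 winning move.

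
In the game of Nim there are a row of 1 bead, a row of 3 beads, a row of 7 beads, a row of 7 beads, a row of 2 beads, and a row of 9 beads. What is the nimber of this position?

Nim-sum: 1 XOR 3 XOR 7 XOR 7 XOR 2 XOR 9 = 9.

9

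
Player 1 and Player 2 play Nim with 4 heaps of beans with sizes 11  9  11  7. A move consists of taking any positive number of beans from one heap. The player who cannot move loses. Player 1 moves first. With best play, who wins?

Player 1 wins

Write each in binary and XOR column by column:
  1011  (11)
  1001  (9)
  1011  (11)
  0111  (7)
  ----
  1110  (14)
The nim-sum is 14 ≠ 0, so this is an N-position: the player to move can win; Player 1 has a winning move.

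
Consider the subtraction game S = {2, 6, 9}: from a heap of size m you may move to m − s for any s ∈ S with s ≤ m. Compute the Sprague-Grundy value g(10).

1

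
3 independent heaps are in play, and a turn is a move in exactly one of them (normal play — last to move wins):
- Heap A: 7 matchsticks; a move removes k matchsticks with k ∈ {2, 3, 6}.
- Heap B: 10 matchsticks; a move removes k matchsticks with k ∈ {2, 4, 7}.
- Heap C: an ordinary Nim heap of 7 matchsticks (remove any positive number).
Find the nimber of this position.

4

For heap A, compute g(0), g(1), … with moves {2, 3, 6}:
k:     0  1  2  3  4  5  6  7
g(k):  0  0  1  1  2  0  3  1
So g(7) = 1.
Build the Grundy sequence for heap B with g(k) = mex{g(k−s) : s ∈ {2, 4, 7}, s ≤ k}:
g(0) = mex{} = 0
g(1) = mex{} = 0
g(2) = mex{0} = 1
g(3) = mex{0} = 1
g(4) = mex{0,1} = 2
g(5) = mex{0,1} = 2
g(6) = mex{1,2} = 0
g(7) = mex{0,1,2} = 3
g(8) = mex{0,2} = 1
g(9) = mex{1,2,3} = 0
g(10) = mex{0,1} = 2
So g(10) = 2.
Heap C is a plain Nim heap of size 7, so its Grundy value is 7.
By the Sprague-Grundy theorem, the Grundy value of a sum of independent games is the XOR of the component values.
Combined value = 1 ⊕ 2 ⊕ 7 = 4.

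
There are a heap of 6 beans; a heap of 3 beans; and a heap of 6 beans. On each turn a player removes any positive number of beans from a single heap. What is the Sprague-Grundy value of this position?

3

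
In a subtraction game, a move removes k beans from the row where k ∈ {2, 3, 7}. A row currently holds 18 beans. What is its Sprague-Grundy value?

1

Build the Grundy sequence with g(k) = mex{g(k−s) : s ∈ {2, 3, 7}, s ≤ k}:
k:     0  1  2  3  4  5  6  7  8  9 10 11 12 13 14 15 16 17 18
g(k):  0  0  1  1  2  0  0  1  1  2  0  0  1  1  2  0  0  1  1
So g(18) = 1.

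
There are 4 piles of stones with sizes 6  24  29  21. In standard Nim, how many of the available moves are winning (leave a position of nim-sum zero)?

Nim-sum: 6 ⊕ 24 ⊕ 29 ⊕ 21 = 22.
The overall nim-sum is X = 22. A pile of size p has a winning move iff p XOR X < p (reduce it to p XOR X).
  6: 6 XOR 22 = 16 ≥ 6 — no move.
  24: 24 XOR 22 = 14 < 24 — winning move (to 14).
  29: 29 XOR 22 = 11 < 29 — winning move (to 11).
  21: 21 XOR 22 = 3 < 21 — winning move (to 3).
That gives 3 winning moves.

3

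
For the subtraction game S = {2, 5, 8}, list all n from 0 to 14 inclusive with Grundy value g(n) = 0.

0, 1, 4, 7, 10, 11, 14

Compute g(0), g(1), … for moves {2, 5, 8}:
g(0) = mex{} = 0
g(1) = mex{} = 0
g(2) = mex{0} = 1
g(3) = mex{0} = 1
g(4) = mex{1} = 0
g(5) = mex{0,1} = 2
g(6) = mex{0} = 1
g(7) = mex{1,2} = 0
g(8) = mex{0,1} = 2
g(9) = mex{0} = 1
g(10) = mex{1,2} = 0
g(11) = mex{1} = 0
g(12) = mex{0} = 1
g(13) = mex{0,2} = 1
g(14) = mex{1} = 0
The P-positions (g = 0) in 0..14 are 0, 1, 4, 7, 10, 11, 14.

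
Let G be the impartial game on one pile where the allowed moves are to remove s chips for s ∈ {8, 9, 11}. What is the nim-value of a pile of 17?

Compute g(0), g(1), … for moves {8, 9, 11}:
k:     0  1  2  3  4  5  6  7  8  9 10 11 12 13 14 15 16 17
g(k):  0  0  0  0  0  0  0  0  1  1  1  1  1  1  1  1  2  2
So g(17) = 2.

2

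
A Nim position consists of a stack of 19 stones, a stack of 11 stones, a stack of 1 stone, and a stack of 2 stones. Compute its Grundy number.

27

Nim-sum: 19 ^ 11 ^ 1 ^ 2 = 27.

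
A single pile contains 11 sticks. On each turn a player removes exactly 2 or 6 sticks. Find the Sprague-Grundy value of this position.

Grundy values for subtraction set {2, 6}:
g(0) = mex{} = 0
g(1) = mex{} = 0
g(2) = mex{0} = 1
g(3) = mex{0} = 1
g(4) = mex{1} = 0
g(5) = mex{1} = 0
g(6) = mex{0} = 1
g(7) = mex{0} = 1
g(8) = mex{1} = 0
g(9) = mex{1} = 0
g(10) = mex{0} = 1
g(11) = mex{0} = 1
So g(11) = 1.

1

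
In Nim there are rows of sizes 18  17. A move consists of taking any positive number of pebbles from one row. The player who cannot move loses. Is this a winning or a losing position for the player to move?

Winning position

Compute the nim-sum pairwise:
18 ^ 17 = 3
The nim-sum is 3 ≠ 0, so this is an N-position: the player to move can win.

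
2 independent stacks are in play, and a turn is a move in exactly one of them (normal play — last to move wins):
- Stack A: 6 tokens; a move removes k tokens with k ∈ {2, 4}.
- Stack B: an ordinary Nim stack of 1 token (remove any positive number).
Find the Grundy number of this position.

1

Grundy values for stack A (subtraction set {2, 4}):
k:     0  1  2  3  4  5  6
g(k):  0  0  1  1  2  2  0
So g(6) = 0.
Stack B is a plain Nim stack of size 1, so its Grundy value is 1.
By the Sprague-Grundy theorem, the Grundy value of a sum of independent games is the XOR of the component values.
Combined value = 0 ⊕ 1 = 1.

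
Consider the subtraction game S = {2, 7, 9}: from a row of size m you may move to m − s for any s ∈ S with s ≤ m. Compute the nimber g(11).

Compute g(0), g(1), … for moves {2, 7, 9}:
g(0) = mex{} = 0
g(1) = mex{} = 0
g(2) = mex{0} = 1
g(3) = mex{0} = 1
g(4) = mex{1} = 0
g(5) = mex{1} = 0
g(6) = mex{0} = 1
g(7) = mex{0} = 1
g(8) = mex{0,1} = 2
g(9) = mex{0,1} = 2
g(10) = mex{0,1,2} = 3
g(11) = mex{0,1,2} = 3
So g(11) = 3.

3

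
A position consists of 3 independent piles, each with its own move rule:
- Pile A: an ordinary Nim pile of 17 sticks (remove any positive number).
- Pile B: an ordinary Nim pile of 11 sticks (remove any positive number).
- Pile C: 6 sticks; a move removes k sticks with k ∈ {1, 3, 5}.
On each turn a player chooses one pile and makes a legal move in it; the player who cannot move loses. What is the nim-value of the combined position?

26

Pile A is a plain Nim pile of size 17, so its Grundy value is 17.
Pile B is a plain Nim pile of size 11, so its Grundy value is 11.
For pile C, compute g(0), g(1), … with moves {1, 3, 5}:
g(0) = mex{} = 0
g(1) = mex{0} = 1
g(2) = mex{1} = 0
g(3) = mex{0} = 1
g(4) = mex{1} = 0
g(5) = mex{0} = 1
g(6) = mex{1} = 0
So g(6) = 0.
The value of a disjunctive sum is the nim-sum of the parts.
Combined value = 17 XOR 11 XOR 0 = 26.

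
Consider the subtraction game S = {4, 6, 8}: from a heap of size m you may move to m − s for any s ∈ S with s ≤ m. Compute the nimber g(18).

Grundy values for subtraction set {4, 6, 8}:
k:     0  1  2  3  4  5  6  7  8  9 10 11 12 13 14 15 16 17 18
g(k):  0  0  0  0  1  1  1  1  2  2  2  2  0  0  0  0  1  1  1
So g(18) = 1.

1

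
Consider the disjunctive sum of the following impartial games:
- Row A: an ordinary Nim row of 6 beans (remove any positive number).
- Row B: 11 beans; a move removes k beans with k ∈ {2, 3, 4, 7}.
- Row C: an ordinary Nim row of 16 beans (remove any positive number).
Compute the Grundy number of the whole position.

22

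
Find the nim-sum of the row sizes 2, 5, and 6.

Nim-sum: 2 ⊕ 5 ⊕ 6 = 1.

1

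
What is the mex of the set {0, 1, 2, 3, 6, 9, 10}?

4

The values 0, 1, 2, 3 are all present; 4 is the first non-negative integer missing from the set.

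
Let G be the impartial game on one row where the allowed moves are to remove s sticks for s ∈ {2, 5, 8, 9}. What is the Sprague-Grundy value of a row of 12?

Build the Grundy sequence with g(k) = mex{g(k−s) : s ∈ {2, 5, 8, 9}, s ≤ k}:
g(0) = mex{} = 0
g(1) = mex{} = 0
g(2) = mex{0} = 1
g(3) = mex{0} = 1
g(4) = mex{1} = 0
g(5) = mex{0,1} = 2
g(6) = mex{0} = 1
g(7) = mex{1,2} = 0
g(8) = mex{0,1} = 2
g(9) = mex{0} = 1
g(10) = mex{0,1,2} = 3
g(11) = mex{1} = 0
g(12) = mex{0,1,3} = 2
So g(12) = 2.

2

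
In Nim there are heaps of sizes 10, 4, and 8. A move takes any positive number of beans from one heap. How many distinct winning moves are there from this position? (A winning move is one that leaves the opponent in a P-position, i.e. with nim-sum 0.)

Compute the nim-sum pairwise:
10 XOR 4 = 14
14 XOR 8 = 6
The overall nim-sum is X = 6. A heap of size p has a winning move iff p XOR X < p (reduce it to p XOR X).
  10: 10 XOR 6 = 12 ≥ 10 — no move.
  4: 4 XOR 6 = 2 < 4 — winning move (to 2).
  8: 8 XOR 6 = 14 ≥ 8 — no move.
That gives 1 winning move.

1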